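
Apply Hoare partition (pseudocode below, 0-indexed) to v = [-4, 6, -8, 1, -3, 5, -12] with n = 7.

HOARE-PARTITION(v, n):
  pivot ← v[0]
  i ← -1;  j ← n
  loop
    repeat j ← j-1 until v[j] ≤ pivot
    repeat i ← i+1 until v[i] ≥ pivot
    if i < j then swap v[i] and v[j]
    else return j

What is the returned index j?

pivot = v[0] = -4; i = -1, j = 7
j→6 (v[6]=-12≤-4), i→0 (v[0]=-4≥-4); i<j, swap → [-12, 6, -8, 1, -3, 5, -4]
j→2 (v[2]=-8≤-4), i→1 (v[1]=6≥-4); i<j, swap → [-12, -8, 6, 1, -3, 5, -4]
j→1, i→2; i≥j, return j=1. v = [-12, -8, 6, 1, -3, 5, -4]

1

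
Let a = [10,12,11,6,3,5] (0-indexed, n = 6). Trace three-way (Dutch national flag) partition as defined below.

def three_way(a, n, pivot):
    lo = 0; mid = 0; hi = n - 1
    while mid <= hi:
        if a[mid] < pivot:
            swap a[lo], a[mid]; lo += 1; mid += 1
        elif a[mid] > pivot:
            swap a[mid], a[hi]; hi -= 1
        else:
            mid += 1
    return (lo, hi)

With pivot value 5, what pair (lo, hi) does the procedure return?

pivot = 5; lo=0, mid=0, hi=5
a[mid]=10>5: swap a[0],a[5]; hi=4 → [5,12,11,6,3,10]
a[mid]=5=5: mid=1
a[mid]=12>5: swap a[1],a[4]; hi=3 → [5,3,11,6,12,10]
a[mid]=3<5: swap a[0],a[1]; lo=1,mid=2 → [3,5,11,6,12,10]
a[mid]=11>5: swap a[2],a[3]; hi=2 → [3,5,6,11,12,10]
a[mid]=6>5: swap a[2],a[2]; hi=1 → [3,5,6,11,12,10]
end: lo=1, hi=1; a = [3,5,6,11,12,10]

(1, 1)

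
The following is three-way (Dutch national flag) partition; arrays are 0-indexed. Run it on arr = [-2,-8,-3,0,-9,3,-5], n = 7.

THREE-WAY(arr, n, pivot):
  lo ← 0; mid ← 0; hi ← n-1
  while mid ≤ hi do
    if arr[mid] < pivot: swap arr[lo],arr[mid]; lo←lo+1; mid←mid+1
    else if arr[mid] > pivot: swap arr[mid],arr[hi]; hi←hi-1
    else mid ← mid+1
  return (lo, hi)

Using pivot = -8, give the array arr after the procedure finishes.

pivot = -8; lo=0, mid=0, hi=6
arr[mid]=-2>-8: swap arr[0],arr[6]; hi=5 → [-5,-8,-3,0,-9,3,-2]
arr[mid]=-5>-8: swap arr[0],arr[5]; hi=4 → [3,-8,-3,0,-9,-5,-2]
arr[mid]=3>-8: swap arr[0],arr[4]; hi=3 → [-9,-8,-3,0,3,-5,-2]
arr[mid]=-9<-8: swap arr[0],arr[0]; lo=1,mid=1 → [-9,-8,-3,0,3,-5,-2]
arr[mid]=-8=-8: mid=2
arr[mid]=-3>-8: swap arr[2],arr[3]; hi=2 → [-9,-8,0,-3,3,-5,-2]
arr[mid]=0>-8: swap arr[2],arr[2]; hi=1 → [-9,-8,0,-3,3,-5,-2]
end: lo=1, hi=1; arr = [-9,-8,0,-3,3,-5,-2]

[-9,-8,0,-3,3,-5,-2]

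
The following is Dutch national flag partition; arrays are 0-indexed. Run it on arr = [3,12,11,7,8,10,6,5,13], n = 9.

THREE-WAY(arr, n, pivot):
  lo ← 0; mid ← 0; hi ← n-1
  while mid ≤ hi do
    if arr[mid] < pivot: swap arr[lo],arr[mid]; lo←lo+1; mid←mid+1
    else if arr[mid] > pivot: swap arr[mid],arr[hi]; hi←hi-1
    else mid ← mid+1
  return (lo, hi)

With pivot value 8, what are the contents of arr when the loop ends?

pivot = 8; lo=0, mid=0, hi=8
arr[mid]=3<8: swap arr[0],arr[0]; lo=1,mid=1 → [3,12,11,7,8,10,6,5,13]
arr[mid]=12>8: swap arr[1],arr[8]; hi=7 → [3,13,11,7,8,10,6,5,12]
arr[mid]=13>8: swap arr[1],arr[7]; hi=6 → [3,5,11,7,8,10,6,13,12]
arr[mid]=5<8: swap arr[1],arr[1]; lo=2,mid=2 → [3,5,11,7,8,10,6,13,12]
arr[mid]=11>8: swap arr[2],arr[6]; hi=5 → [3,5,6,7,8,10,11,13,12]
arr[mid]=6<8: swap arr[2],arr[2]; lo=3,mid=3 → [3,5,6,7,8,10,11,13,12]
arr[mid]=7<8: swap arr[3],arr[3]; lo=4,mid=4 → [3,5,6,7,8,10,11,13,12]
arr[mid]=8=8: mid=5
arr[mid]=10>8: swap arr[5],arr[5]; hi=4 → [3,5,6,7,8,10,11,13,12]
end: lo=4, hi=4; arr = [3,5,6,7,8,10,11,13,12]

[3,5,6,7,8,10,11,13,12]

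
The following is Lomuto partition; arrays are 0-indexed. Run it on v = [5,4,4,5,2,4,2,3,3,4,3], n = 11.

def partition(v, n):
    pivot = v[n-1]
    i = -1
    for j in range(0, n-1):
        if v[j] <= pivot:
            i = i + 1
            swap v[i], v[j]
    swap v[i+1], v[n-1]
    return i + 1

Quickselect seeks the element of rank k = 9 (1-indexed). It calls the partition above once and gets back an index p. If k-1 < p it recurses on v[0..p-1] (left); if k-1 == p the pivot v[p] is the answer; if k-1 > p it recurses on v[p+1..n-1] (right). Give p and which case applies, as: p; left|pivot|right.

pivot = v[10] = 3; i = -1
j=0: v[0]=5 > 3 → no swap
j=1: v[1]=4 > 3 → no swap
j=2: v[2]=4 > 3 → no swap
j=3: v[3]=5 > 3 → no swap
j=4: v[4]=2 ≤ 3 → i=0, swap v[0],v[4] → [2,4,4,5,5,4,2,3,3,4,3]
j=5: v[5]=4 > 3 → no swap
j=6: v[6]=2 ≤ 3 → i=1, swap v[1],v[6] → [2,2,4,5,5,4,4,3,3,4,3]
j=7: v[7]=3 ≤ 3 → i=2, swap v[2],v[7] → [2,2,3,5,5,4,4,4,3,4,3]
j=8: v[8]=3 ≤ 3 → i=3, swap v[3],v[8] → [2,2,3,3,5,4,4,4,5,4,3]
j=9: v[9]=4 > 3 → no swap
final swap v[4],v[10] → [2,2,3,3,3,4,4,4,5,4,5]; return 4
p = 4; k-1 = 8 > 4 ⇒ right

4; right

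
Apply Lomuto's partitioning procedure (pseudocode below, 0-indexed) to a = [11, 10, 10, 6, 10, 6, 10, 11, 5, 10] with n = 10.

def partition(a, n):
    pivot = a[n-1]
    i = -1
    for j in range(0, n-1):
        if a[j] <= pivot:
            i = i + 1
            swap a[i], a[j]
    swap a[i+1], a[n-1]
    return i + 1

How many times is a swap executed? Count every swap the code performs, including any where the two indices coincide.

pivot = a[9] = 10; i = -1
j=0: a[0]=11 > 10 → no swap
j=1: a[1]=10 ≤ 10 → i=0, swap a[0],a[1] → [10, 11, 10, 6, 10, 6, 10, 11, 5, 10]
j=2: a[2]=10 ≤ 10 → i=1, swap a[1],a[2] → [10, 10, 11, 6, 10, 6, 10, 11, 5, 10]
j=3: a[3]=6 ≤ 10 → i=2, swap a[2],a[3] → [10, 10, 6, 11, 10, 6, 10, 11, 5, 10]
j=4: a[4]=10 ≤ 10 → i=3, swap a[3],a[4] → [10, 10, 6, 10, 11, 6, 10, 11, 5, 10]
j=5: a[5]=6 ≤ 10 → i=4, swap a[4],a[5] → [10, 10, 6, 10, 6, 11, 10, 11, 5, 10]
j=6: a[6]=10 ≤ 10 → i=5, swap a[5],a[6] → [10, 10, 6, 10, 6, 10, 11, 11, 5, 10]
j=7: a[7]=11 > 10 → no swap
j=8: a[8]=5 ≤ 10 → i=6, swap a[6],a[8] → [10, 10, 6, 10, 6, 10, 5, 11, 11, 10]
final swap a[7],a[9] → [10, 10, 6, 10, 6, 10, 5, 10, 11, 11]; return 7

8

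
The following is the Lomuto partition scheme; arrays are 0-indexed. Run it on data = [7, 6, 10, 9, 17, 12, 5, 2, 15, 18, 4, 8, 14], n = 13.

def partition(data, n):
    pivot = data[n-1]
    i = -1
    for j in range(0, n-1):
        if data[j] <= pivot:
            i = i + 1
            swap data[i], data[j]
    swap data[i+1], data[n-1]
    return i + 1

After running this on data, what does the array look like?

pivot = data[12] = 14; i = -1
j=0: data[0]=7 ≤ 14 → i=0, swap data[0],data[0] (no change) → [7, 6, 10, 9, 17, 12, 5, 2, 15, 18, 4, 8, 14]
j=1: data[1]=6 ≤ 14 → i=1, swap data[1],data[1] (no change) → [7, 6, 10, 9, 17, 12, 5, 2, 15, 18, 4, 8, 14]
j=2: data[2]=10 ≤ 14 → i=2, swap data[2],data[2] (no change) → [7, 6, 10, 9, 17, 12, 5, 2, 15, 18, 4, 8, 14]
j=3: data[3]=9 ≤ 14 → i=3, swap data[3],data[3] (no change) → [7, 6, 10, 9, 17, 12, 5, 2, 15, 18, 4, 8, 14]
j=4: data[4]=17 > 14 → no swap
j=5: data[5]=12 ≤ 14 → i=4, swap data[4],data[5] → [7, 6, 10, 9, 12, 17, 5, 2, 15, 18, 4, 8, 14]
j=6: data[6]=5 ≤ 14 → i=5, swap data[5],data[6] → [7, 6, 10, 9, 12, 5, 17, 2, 15, 18, 4, 8, 14]
j=7: data[7]=2 ≤ 14 → i=6, swap data[6],data[7] → [7, 6, 10, 9, 12, 5, 2, 17, 15, 18, 4, 8, 14]
j=8: data[8]=15 > 14 → no swap
j=9: data[9]=18 > 14 → no swap
j=10: data[10]=4 ≤ 14 → i=7, swap data[7],data[10] → [7, 6, 10, 9, 12, 5, 2, 4, 15, 18, 17, 8, 14]
j=11: data[11]=8 ≤ 14 → i=8, swap data[8],data[11] → [7, 6, 10, 9, 12, 5, 2, 4, 8, 18, 17, 15, 14]
final swap data[9],data[12] → [7, 6, 10, 9, 12, 5, 2, 4, 8, 14, 17, 15, 18]; return 9

[7, 6, 10, 9, 12, 5, 2, 4, 8, 14, 17, 15, 18]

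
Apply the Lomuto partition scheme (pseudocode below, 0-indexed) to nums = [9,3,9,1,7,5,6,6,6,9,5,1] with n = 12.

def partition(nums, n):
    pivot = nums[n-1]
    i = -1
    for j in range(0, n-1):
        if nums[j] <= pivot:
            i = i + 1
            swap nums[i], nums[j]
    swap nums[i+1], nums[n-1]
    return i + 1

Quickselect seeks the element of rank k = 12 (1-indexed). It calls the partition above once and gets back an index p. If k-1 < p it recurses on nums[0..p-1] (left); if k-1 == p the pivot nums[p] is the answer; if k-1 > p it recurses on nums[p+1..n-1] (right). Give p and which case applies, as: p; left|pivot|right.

pivot = nums[11] = 1; i = -1
j=0: nums[0]=9 > 1 → no swap
j=1: nums[1]=3 > 1 → no swap
j=2: nums[2]=9 > 1 → no swap
j=3: nums[3]=1 ≤ 1 → i=0, swap nums[0],nums[3] → [1,3,9,9,7,5,6,6,6,9,5,1]
j=4: nums[4]=7 > 1 → no swap
j=5: nums[5]=5 > 1 → no swap
j=6: nums[6]=6 > 1 → no swap
j=7: nums[7]=6 > 1 → no swap
j=8: nums[8]=6 > 1 → no swap
j=9: nums[9]=9 > 1 → no swap
j=10: nums[10]=5 > 1 → no swap
final swap nums[1],nums[11] → [1,1,9,9,7,5,6,6,6,9,5,3]; return 1
p = 1; k-1 = 11 > 1 ⇒ right

1; right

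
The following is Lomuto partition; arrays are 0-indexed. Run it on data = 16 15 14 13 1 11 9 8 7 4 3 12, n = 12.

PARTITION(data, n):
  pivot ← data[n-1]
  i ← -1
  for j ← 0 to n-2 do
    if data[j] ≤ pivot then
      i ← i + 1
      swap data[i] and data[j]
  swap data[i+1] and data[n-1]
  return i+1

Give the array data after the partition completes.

pivot=12, i=-1
j=0: 16>12, skip
j=1: 15>12, skip
j=2: 14>12, skip
j=3: 13>12, skip
j=4: 1≤12, i=0, swap(0,4) ⇒ 1 15 14 13 16 11 9 8 7 4 3 12
j=5: 11≤12, i=1, swap(1,5) ⇒ 1 11 14 13 16 15 9 8 7 4 3 12
j=6: 9≤12, i=2, swap(2,6) ⇒ 1 11 9 13 16 15 14 8 7 4 3 12
j=7: 8≤12, i=3, swap(3,7) ⇒ 1 11 9 8 16 15 14 13 7 4 3 12
j=8: 7≤12, i=4, swap(4,8) ⇒ 1 11 9 8 7 15 14 13 16 4 3 12
j=9: 4≤12, i=5, swap(5,9) ⇒ 1 11 9 8 7 4 14 13 16 15 3 12
j=10: 3≤12, i=6, swap(6,10) ⇒ 1 11 9 8 7 4 3 13 16 15 14 12
swap(7,11) ⇒ 1 11 9 8 7 4 3 12 16 15 14 13; return 7

1 11 9 8 7 4 3 12 16 15 14 13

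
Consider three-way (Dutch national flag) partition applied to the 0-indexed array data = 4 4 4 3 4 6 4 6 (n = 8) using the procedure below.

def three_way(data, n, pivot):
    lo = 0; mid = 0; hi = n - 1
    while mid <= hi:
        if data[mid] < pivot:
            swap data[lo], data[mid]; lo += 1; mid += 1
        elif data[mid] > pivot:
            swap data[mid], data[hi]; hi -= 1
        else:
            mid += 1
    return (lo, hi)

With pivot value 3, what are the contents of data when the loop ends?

3 4 4 4 6 4 6 4

pivot = 3; lo=0, mid=0, hi=7
data[mid]=4>3: swap data[0],data[7]; hi=6 → 6 4 4 3 4 6 4 4
data[mid]=6>3: swap data[0],data[6]; hi=5 → 4 4 4 3 4 6 6 4
data[mid]=4>3: swap data[0],data[5]; hi=4 → 6 4 4 3 4 4 6 4
data[mid]=6>3: swap data[0],data[4]; hi=3 → 4 4 4 3 6 4 6 4
data[mid]=4>3: swap data[0],data[3]; hi=2 → 3 4 4 4 6 4 6 4
data[mid]=3=3: mid=1
data[mid]=4>3: swap data[1],data[2]; hi=1 → 3 4 4 4 6 4 6 4
data[mid]=4>3: swap data[1],data[1]; hi=0 → 3 4 4 4 6 4 6 4
end: lo=0, hi=0; data = 3 4 4 4 6 4 6 4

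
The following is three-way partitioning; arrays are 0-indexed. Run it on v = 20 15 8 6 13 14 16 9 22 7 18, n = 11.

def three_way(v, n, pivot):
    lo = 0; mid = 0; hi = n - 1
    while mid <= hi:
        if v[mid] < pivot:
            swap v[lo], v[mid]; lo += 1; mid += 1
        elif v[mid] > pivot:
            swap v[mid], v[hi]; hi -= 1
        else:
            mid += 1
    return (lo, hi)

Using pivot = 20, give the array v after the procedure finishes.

pivot = 20; lo=0, mid=0, hi=10
v[mid]=20=20: mid=1
v[mid]=15<20: swap v[0],v[1]; lo=1,mid=2 → 15 20 8 6 13 14 16 9 22 7 18
v[mid]=8<20: swap v[1],v[2]; lo=2,mid=3 → 15 8 20 6 13 14 16 9 22 7 18
v[mid]=6<20: swap v[2],v[3]; lo=3,mid=4 → 15 8 6 20 13 14 16 9 22 7 18
v[mid]=13<20: swap v[3],v[4]; lo=4,mid=5 → 15 8 6 13 20 14 16 9 22 7 18
v[mid]=14<20: swap v[4],v[5]; lo=5,mid=6 → 15 8 6 13 14 20 16 9 22 7 18
v[mid]=16<20: swap v[5],v[6]; lo=6,mid=7 → 15 8 6 13 14 16 20 9 22 7 18
v[mid]=9<20: swap v[6],v[7]; lo=7,mid=8 → 15 8 6 13 14 16 9 20 22 7 18
v[mid]=22>20: swap v[8],v[10]; hi=9 → 15 8 6 13 14 16 9 20 18 7 22
v[mid]=18<20: swap v[7],v[8]; lo=8,mid=9 → 15 8 6 13 14 16 9 18 20 7 22
v[mid]=7<20: swap v[8],v[9]; lo=9,mid=10 → 15 8 6 13 14 16 9 18 7 20 22
end: lo=9, hi=9; v = 15 8 6 13 14 16 9 18 7 20 22

15 8 6 13 14 16 9 18 7 20 22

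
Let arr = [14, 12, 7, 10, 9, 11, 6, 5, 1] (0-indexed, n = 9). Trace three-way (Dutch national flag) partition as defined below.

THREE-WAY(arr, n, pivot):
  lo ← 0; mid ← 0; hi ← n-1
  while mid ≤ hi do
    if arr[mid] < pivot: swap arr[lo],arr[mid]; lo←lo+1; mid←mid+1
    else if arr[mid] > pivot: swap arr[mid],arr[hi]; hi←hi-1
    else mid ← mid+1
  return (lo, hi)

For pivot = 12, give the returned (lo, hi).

pivot = 12; lo=0, mid=0, hi=8
arr[mid]=14>12: swap arr[0],arr[8]; hi=7 → [1, 12, 7, 10, 9, 11, 6, 5, 14]
arr[mid]=1<12: swap arr[0],arr[0]; lo=1,mid=1 → [1, 12, 7, 10, 9, 11, 6, 5, 14]
arr[mid]=12=12: mid=2
arr[mid]=7<12: swap arr[1],arr[2]; lo=2,mid=3 → [1, 7, 12, 10, 9, 11, 6, 5, 14]
arr[mid]=10<12: swap arr[2],arr[3]; lo=3,mid=4 → [1, 7, 10, 12, 9, 11, 6, 5, 14]
arr[mid]=9<12: swap arr[3],arr[4]; lo=4,mid=5 → [1, 7, 10, 9, 12, 11, 6, 5, 14]
arr[mid]=11<12: swap arr[4],arr[5]; lo=5,mid=6 → [1, 7, 10, 9, 11, 12, 6, 5, 14]
arr[mid]=6<12: swap arr[5],arr[6]; lo=6,mid=7 → [1, 7, 10, 9, 11, 6, 12, 5, 14]
arr[mid]=5<12: swap arr[6],arr[7]; lo=7,mid=8 → [1, 7, 10, 9, 11, 6, 5, 12, 14]
end: lo=7, hi=7; arr = [1, 7, 10, 9, 11, 6, 5, 12, 14]

(7, 7)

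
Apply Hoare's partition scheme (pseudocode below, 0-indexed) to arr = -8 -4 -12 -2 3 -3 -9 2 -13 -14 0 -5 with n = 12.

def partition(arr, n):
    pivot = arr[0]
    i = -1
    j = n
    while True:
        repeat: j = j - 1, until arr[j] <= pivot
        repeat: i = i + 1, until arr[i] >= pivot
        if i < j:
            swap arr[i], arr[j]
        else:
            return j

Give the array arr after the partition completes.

-14 -13 -12 -9 3 -3 -2 2 -4 -8 0 -5

pivot = arr[0] = -8; i = -1, j = 12
j→9 (arr[9]=-14≤-8), i→0 (arr[0]=-8≥-8); i<j, swap → -14 -4 -12 -2 3 -3 -9 2 -13 -8 0 -5
j→8 (arr[8]=-13≤-8), i→1 (arr[1]=-4≥-8); i<j, swap → -14 -13 -12 -2 3 -3 -9 2 -4 -8 0 -5
j→6 (arr[6]=-9≤-8), i→3 (arr[3]=-2≥-8); i<j, swap → -14 -13 -12 -9 3 -3 -2 2 -4 -8 0 -5
j→3, i→4; i≥j, return j=3. arr = -14 -13 -12 -9 3 -3 -2 2 -4 -8 0 -5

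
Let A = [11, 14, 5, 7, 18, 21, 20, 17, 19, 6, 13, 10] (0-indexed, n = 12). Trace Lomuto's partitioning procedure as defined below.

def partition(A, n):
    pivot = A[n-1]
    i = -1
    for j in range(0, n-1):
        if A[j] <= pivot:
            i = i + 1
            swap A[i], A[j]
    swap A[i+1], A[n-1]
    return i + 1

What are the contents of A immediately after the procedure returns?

[5, 7, 6, 10, 18, 21, 20, 17, 19, 11, 13, 14]

pivot = A[11] = 10; i = -1
j=0: A[0]=11 > 10 → no swap
j=1: A[1]=14 > 10 → no swap
j=2: A[2]=5 ≤ 10 → i=0, swap A[0],A[2] → [5, 14, 11, 7, 18, 21, 20, 17, 19, 6, 13, 10]
j=3: A[3]=7 ≤ 10 → i=1, swap A[1],A[3] → [5, 7, 11, 14, 18, 21, 20, 17, 19, 6, 13, 10]
j=4: A[4]=18 > 10 → no swap
j=5: A[5]=21 > 10 → no swap
j=6: A[6]=20 > 10 → no swap
j=7: A[7]=17 > 10 → no swap
j=8: A[8]=19 > 10 → no swap
j=9: A[9]=6 ≤ 10 → i=2, swap A[2],A[9] → [5, 7, 6, 14, 18, 21, 20, 17, 19, 11, 13, 10]
j=10: A[10]=13 > 10 → no swap
final swap A[3],A[11] → [5, 7, 6, 10, 18, 21, 20, 17, 19, 11, 13, 14]; return 3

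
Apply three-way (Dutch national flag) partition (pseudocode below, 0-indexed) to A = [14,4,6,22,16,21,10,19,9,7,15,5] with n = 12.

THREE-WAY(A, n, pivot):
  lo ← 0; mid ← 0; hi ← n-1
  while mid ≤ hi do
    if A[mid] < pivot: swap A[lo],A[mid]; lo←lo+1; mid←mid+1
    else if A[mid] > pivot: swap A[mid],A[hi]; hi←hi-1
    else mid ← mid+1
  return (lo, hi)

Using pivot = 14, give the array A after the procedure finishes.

lo=0 mid=0 hi=11
14=14: mid=1
4<14: swap(0,1), lo=1 mid=2 ⇒ [4,14,6,22,16,21,10,19,9,7,15,5]
6<14: swap(1,2), lo=2 mid=3 ⇒ [4,6,14,22,16,21,10,19,9,7,15,5]
22>14: swap(3,11), hi=10 ⇒ [4,6,14,5,16,21,10,19,9,7,15,22]
5<14: swap(2,3), lo=3 mid=4 ⇒ [4,6,5,14,16,21,10,19,9,7,15,22]
16>14: swap(4,10), hi=9 ⇒ [4,6,5,14,15,21,10,19,9,7,16,22]
15>14: swap(4,9), hi=8 ⇒ [4,6,5,14,7,21,10,19,9,15,16,22]
7<14: swap(3,4), lo=4 mid=5 ⇒ [4,6,5,7,14,21,10,19,9,15,16,22]
21>14: swap(5,8), hi=7 ⇒ [4,6,5,7,14,9,10,19,21,15,16,22]
9<14: swap(4,5), lo=5 mid=6 ⇒ [4,6,5,7,9,14,10,19,21,15,16,22]
10<14: swap(5,6), lo=6 mid=7 ⇒ [4,6,5,7,9,10,14,19,21,15,16,22]
19>14: swap(7,7), hi=6 ⇒ [4,6,5,7,9,10,14,19,21,15,16,22]
done. lo=6 hi=6; A=[4,6,5,7,9,10,14,19,21,15,16,22]

[4,6,5,7,9,10,14,19,21,15,16,22]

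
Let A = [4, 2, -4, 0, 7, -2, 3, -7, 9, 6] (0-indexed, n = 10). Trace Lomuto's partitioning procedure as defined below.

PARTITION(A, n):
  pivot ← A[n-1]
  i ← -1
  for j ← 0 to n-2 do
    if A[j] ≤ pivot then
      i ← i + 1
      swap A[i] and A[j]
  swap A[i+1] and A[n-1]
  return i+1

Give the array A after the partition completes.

[4, 2, -4, 0, -2, 3, -7, 6, 9, 7]

pivot=6, i=-1
j=0: 4≤6, i=0, swap(0,0) ⇒ [4, 2, -4, 0, 7, -2, 3, -7, 9, 6]
j=1: 2≤6, i=1, swap(1,1) ⇒ [4, 2, -4, 0, 7, -2, 3, -7, 9, 6]
j=2: -4≤6, i=2, swap(2,2) ⇒ [4, 2, -4, 0, 7, -2, 3, -7, 9, 6]
j=3: 0≤6, i=3, swap(3,3) ⇒ [4, 2, -4, 0, 7, -2, 3, -7, 9, 6]
j=4: 7>6, skip
j=5: -2≤6, i=4, swap(4,5) ⇒ [4, 2, -4, 0, -2, 7, 3, -7, 9, 6]
j=6: 3≤6, i=5, swap(5,6) ⇒ [4, 2, -4, 0, -2, 3, 7, -7, 9, 6]
j=7: -7≤6, i=6, swap(6,7) ⇒ [4, 2, -4, 0, -2, 3, -7, 7, 9, 6]
j=8: 9>6, skip
swap(7,9) ⇒ [4, 2, -4, 0, -2, 3, -7, 6, 9, 7]; return 7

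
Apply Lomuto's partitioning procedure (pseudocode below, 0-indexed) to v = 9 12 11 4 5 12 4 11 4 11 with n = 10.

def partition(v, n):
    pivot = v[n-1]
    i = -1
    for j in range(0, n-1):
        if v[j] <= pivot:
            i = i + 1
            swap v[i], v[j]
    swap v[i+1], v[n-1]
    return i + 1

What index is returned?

7

pivot = v[9] = 11; i = -1
j=0: v[0]=9 ≤ 11 → i=0, swap v[0],v[0] (no change) → 9 12 11 4 5 12 4 11 4 11
j=1: v[1]=12 > 11 → no swap
j=2: v[2]=11 ≤ 11 → i=1, swap v[1],v[2] → 9 11 12 4 5 12 4 11 4 11
j=3: v[3]=4 ≤ 11 → i=2, swap v[2],v[3] → 9 11 4 12 5 12 4 11 4 11
j=4: v[4]=5 ≤ 11 → i=3, swap v[3],v[4] → 9 11 4 5 12 12 4 11 4 11
j=5: v[5]=12 > 11 → no swap
j=6: v[6]=4 ≤ 11 → i=4, swap v[4],v[6] → 9 11 4 5 4 12 12 11 4 11
j=7: v[7]=11 ≤ 11 → i=5, swap v[5],v[7] → 9 11 4 5 4 11 12 12 4 11
j=8: v[8]=4 ≤ 11 → i=6, swap v[6],v[8] → 9 11 4 5 4 11 4 12 12 11
final swap v[7],v[9] → 9 11 4 5 4 11 4 11 12 12; return 7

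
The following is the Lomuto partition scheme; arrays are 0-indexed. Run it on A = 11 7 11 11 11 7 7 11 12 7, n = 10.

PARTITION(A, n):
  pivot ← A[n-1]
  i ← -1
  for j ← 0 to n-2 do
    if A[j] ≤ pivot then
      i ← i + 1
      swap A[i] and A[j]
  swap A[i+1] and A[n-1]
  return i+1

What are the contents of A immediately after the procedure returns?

7 7 7 7 11 11 11 11 12 11

pivot=7, i=-1
j=0: 11>7, skip
j=1: 7≤7, i=0, swap(0,1) ⇒ 7 11 11 11 11 7 7 11 12 7
j=2: 11>7, skip
j=3: 11>7, skip
j=4: 11>7, skip
j=5: 7≤7, i=1, swap(1,5) ⇒ 7 7 11 11 11 11 7 11 12 7
j=6: 7≤7, i=2, swap(2,6) ⇒ 7 7 7 11 11 11 11 11 12 7
j=7: 11>7, skip
j=8: 12>7, skip
swap(3,9) ⇒ 7 7 7 7 11 11 11 11 12 11; return 3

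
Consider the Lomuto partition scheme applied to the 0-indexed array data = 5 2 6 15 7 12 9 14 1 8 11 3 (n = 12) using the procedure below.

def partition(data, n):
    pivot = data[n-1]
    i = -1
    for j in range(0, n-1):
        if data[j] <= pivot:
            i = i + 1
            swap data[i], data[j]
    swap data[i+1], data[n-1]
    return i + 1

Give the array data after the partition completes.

pivot = data[11] = 3; i = -1
j=0: data[0]=5 > 3 → no swap
j=1: data[1]=2 ≤ 3 → i=0, swap data[0],data[1] → 2 5 6 15 7 12 9 14 1 8 11 3
j=2: data[2]=6 > 3 → no swap
j=3: data[3]=15 > 3 → no swap
j=4: data[4]=7 > 3 → no swap
j=5: data[5]=12 > 3 → no swap
j=6: data[6]=9 > 3 → no swap
j=7: data[7]=14 > 3 → no swap
j=8: data[8]=1 ≤ 3 → i=1, swap data[1],data[8] → 2 1 6 15 7 12 9 14 5 8 11 3
j=9: data[9]=8 > 3 → no swap
j=10: data[10]=11 > 3 → no swap
final swap data[2],data[11] → 2 1 3 15 7 12 9 14 5 8 11 6; return 2

2 1 3 15 7 12 9 14 5 8 11 6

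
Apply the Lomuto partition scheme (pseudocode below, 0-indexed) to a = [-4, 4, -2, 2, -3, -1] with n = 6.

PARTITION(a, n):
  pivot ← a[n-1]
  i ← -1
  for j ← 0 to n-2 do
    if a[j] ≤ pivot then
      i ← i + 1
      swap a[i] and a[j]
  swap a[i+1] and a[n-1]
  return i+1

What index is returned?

pivot = a[5] = -1; i = -1
j=0: a[0]=-4 ≤ -1 → i=0, swap a[0],a[0] (no change) → [-4, 4, -2, 2, -3, -1]
j=1: a[1]=4 > -1 → no swap
j=2: a[2]=-2 ≤ -1 → i=1, swap a[1],a[2] → [-4, -2, 4, 2, -3, -1]
j=3: a[3]=2 > -1 → no swap
j=4: a[4]=-3 ≤ -1 → i=2, swap a[2],a[4] → [-4, -2, -3, 2, 4, -1]
final swap a[3],a[5] → [-4, -2, -3, -1, 4, 2]; return 3

3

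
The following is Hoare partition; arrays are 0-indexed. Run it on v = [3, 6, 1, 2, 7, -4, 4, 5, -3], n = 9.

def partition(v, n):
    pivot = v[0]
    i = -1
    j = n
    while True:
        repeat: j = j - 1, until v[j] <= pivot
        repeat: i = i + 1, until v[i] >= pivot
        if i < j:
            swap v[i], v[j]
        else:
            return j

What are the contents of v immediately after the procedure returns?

[-3, -4, 1, 2, 7, 6, 4, 5, 3]

pivot=3
j stops at 8 (-3), i stops at 0 (3); swap ⇒ [-3, 6, 1, 2, 7, -4, 4, 5, 3]
j stops at 5 (-4), i stops at 1 (6); swap ⇒ [-3, -4, 1, 2, 7, 6, 4, 5, 3]
j stops at 3, i stops at 4; i≥j ⇒ return 3. v=[-3, -4, 1, 2, 7, 6, 4, 5, 3]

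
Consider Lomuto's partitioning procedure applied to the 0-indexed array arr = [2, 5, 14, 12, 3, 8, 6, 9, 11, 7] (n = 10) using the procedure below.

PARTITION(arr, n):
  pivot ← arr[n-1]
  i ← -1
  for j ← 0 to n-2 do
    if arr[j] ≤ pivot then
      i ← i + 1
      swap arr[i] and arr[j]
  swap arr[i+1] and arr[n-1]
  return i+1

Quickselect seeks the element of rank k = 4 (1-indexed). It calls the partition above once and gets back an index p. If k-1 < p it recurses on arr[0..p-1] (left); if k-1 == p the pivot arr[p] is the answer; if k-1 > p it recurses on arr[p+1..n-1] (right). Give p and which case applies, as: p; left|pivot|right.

4; left

pivot = arr[9] = 7; i = -1
j=0: arr[0]=2 ≤ 7 → i=0, swap arr[0],arr[0] (no change) → [2, 5, 14, 12, 3, 8, 6, 9, 11, 7]
j=1: arr[1]=5 ≤ 7 → i=1, swap arr[1],arr[1] (no change) → [2, 5, 14, 12, 3, 8, 6, 9, 11, 7]
j=2: arr[2]=14 > 7 → no swap
j=3: arr[3]=12 > 7 → no swap
j=4: arr[4]=3 ≤ 7 → i=2, swap arr[2],arr[4] → [2, 5, 3, 12, 14, 8, 6, 9, 11, 7]
j=5: arr[5]=8 > 7 → no swap
j=6: arr[6]=6 ≤ 7 → i=3, swap arr[3],arr[6] → [2, 5, 3, 6, 14, 8, 12, 9, 11, 7]
j=7: arr[7]=9 > 7 → no swap
j=8: arr[8]=11 > 7 → no swap
final swap arr[4],arr[9] → [2, 5, 3, 6, 7, 8, 12, 9, 11, 14]; return 4
p = 4; k-1 = 3 < 4 ⇒ left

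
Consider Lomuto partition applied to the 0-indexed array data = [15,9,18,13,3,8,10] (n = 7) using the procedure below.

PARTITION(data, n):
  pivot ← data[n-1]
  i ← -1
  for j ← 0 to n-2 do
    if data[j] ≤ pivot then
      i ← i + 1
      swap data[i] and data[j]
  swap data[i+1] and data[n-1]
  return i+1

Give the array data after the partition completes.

[9,3,8,10,15,18,13]

pivot = data[6] = 10; i = -1
j=0: data[0]=15 > 10 → no swap
j=1: data[1]=9 ≤ 10 → i=0, swap data[0],data[1] → [9,15,18,13,3,8,10]
j=2: data[2]=18 > 10 → no swap
j=3: data[3]=13 > 10 → no swap
j=4: data[4]=3 ≤ 10 → i=1, swap data[1],data[4] → [9,3,18,13,15,8,10]
j=5: data[5]=8 ≤ 10 → i=2, swap data[2],data[5] → [9,3,8,13,15,18,10]
final swap data[3],data[6] → [9,3,8,10,15,18,13]; return 3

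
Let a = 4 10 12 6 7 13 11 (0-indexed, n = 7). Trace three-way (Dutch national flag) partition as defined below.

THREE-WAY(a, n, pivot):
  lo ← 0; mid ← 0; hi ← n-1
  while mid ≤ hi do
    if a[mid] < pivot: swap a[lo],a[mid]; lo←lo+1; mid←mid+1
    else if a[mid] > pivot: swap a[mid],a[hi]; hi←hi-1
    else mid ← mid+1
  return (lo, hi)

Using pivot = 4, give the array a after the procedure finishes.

lo=0 mid=0 hi=6
4=4: mid=1
10>4: swap(1,6), hi=5 ⇒ 4 11 12 6 7 13 10
11>4: swap(1,5), hi=4 ⇒ 4 13 12 6 7 11 10
13>4: swap(1,4), hi=3 ⇒ 4 7 12 6 13 11 10
7>4: swap(1,3), hi=2 ⇒ 4 6 12 7 13 11 10
6>4: swap(1,2), hi=1 ⇒ 4 12 6 7 13 11 10
12>4: swap(1,1), hi=0 ⇒ 4 12 6 7 13 11 10
done. lo=0 hi=0; a=4 12 6 7 13 11 10

4 12 6 7 13 11 10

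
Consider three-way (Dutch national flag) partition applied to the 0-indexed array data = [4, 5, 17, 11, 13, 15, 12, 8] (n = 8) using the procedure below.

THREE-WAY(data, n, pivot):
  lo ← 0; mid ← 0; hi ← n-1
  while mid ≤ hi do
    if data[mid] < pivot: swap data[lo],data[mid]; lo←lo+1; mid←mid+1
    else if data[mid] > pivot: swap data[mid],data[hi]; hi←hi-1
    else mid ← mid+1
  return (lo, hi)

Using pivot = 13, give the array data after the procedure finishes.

pivot = 13; lo=0, mid=0, hi=7
data[mid]=4<13: swap data[0],data[0]; lo=1,mid=1 → [4, 5, 17, 11, 13, 15, 12, 8]
data[mid]=5<13: swap data[1],data[1]; lo=2,mid=2 → [4, 5, 17, 11, 13, 15, 12, 8]
data[mid]=17>13: swap data[2],data[7]; hi=6 → [4, 5, 8, 11, 13, 15, 12, 17]
data[mid]=8<13: swap data[2],data[2]; lo=3,mid=3 → [4, 5, 8, 11, 13, 15, 12, 17]
data[mid]=11<13: swap data[3],data[3]; lo=4,mid=4 → [4, 5, 8, 11, 13, 15, 12, 17]
data[mid]=13=13: mid=5
data[mid]=15>13: swap data[5],data[6]; hi=5 → [4, 5, 8, 11, 13, 12, 15, 17]
data[mid]=12<13: swap data[4],data[5]; lo=5,mid=6 → [4, 5, 8, 11, 12, 13, 15, 17]
end: lo=5, hi=5; data = [4, 5, 8, 11, 12, 13, 15, 17]

[4, 5, 8, 11, 12, 13, 15, 17]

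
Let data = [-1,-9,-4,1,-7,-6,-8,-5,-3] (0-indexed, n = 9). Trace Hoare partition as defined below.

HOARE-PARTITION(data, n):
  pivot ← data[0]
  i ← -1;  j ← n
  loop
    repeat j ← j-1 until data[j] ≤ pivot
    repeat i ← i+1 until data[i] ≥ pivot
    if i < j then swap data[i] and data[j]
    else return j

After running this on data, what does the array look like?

pivot = data[0] = -1; i = -1, j = 9
j→8 (data[8]=-3≤-1), i→0 (data[0]=-1≥-1); i<j, swap → [-3,-9,-4,1,-7,-6,-8,-5,-1]
j→7 (data[7]=-5≤-1), i→3 (data[3]=1≥-1); i<j, swap → [-3,-9,-4,-5,-7,-6,-8,1,-1]
j→6, i→7; i≥j, return j=6. data = [-3,-9,-4,-5,-7,-6,-8,1,-1]

[-3,-9,-4,-5,-7,-6,-8,1,-1]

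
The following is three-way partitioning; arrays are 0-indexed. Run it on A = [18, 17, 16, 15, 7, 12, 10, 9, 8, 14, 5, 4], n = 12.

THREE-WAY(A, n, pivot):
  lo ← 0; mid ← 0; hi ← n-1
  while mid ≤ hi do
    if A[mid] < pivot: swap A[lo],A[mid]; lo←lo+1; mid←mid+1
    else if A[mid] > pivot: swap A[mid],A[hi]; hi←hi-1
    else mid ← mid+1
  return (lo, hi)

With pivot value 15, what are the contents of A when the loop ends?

lo=0 mid=0 hi=11
18>15: swap(0,11), hi=10 ⇒ [4, 17, 16, 15, 7, 12, 10, 9, 8, 14, 5, 18]
4<15: swap(0,0), lo=1 mid=1 ⇒ [4, 17, 16, 15, 7, 12, 10, 9, 8, 14, 5, 18]
17>15: swap(1,10), hi=9 ⇒ [4, 5, 16, 15, 7, 12, 10, 9, 8, 14, 17, 18]
5<15: swap(1,1), lo=2 mid=2 ⇒ [4, 5, 16, 15, 7, 12, 10, 9, 8, 14, 17, 18]
16>15: swap(2,9), hi=8 ⇒ [4, 5, 14, 15, 7, 12, 10, 9, 8, 16, 17, 18]
14<15: swap(2,2), lo=3 mid=3 ⇒ [4, 5, 14, 15, 7, 12, 10, 9, 8, 16, 17, 18]
15=15: mid=4
7<15: swap(3,4), lo=4 mid=5 ⇒ [4, 5, 14, 7, 15, 12, 10, 9, 8, 16, 17, 18]
12<15: swap(4,5), lo=5 mid=6 ⇒ [4, 5, 14, 7, 12, 15, 10, 9, 8, 16, 17, 18]
10<15: swap(5,6), lo=6 mid=7 ⇒ [4, 5, 14, 7, 12, 10, 15, 9, 8, 16, 17, 18]
9<15: swap(6,7), lo=7 mid=8 ⇒ [4, 5, 14, 7, 12, 10, 9, 15, 8, 16, 17, 18]
8<15: swap(7,8), lo=8 mid=9 ⇒ [4, 5, 14, 7, 12, 10, 9, 8, 15, 16, 17, 18]
done. lo=8 hi=8; A=[4, 5, 14, 7, 12, 10, 9, 8, 15, 16, 17, 18]

[4, 5, 14, 7, 12, 10, 9, 8, 15, 16, 17, 18]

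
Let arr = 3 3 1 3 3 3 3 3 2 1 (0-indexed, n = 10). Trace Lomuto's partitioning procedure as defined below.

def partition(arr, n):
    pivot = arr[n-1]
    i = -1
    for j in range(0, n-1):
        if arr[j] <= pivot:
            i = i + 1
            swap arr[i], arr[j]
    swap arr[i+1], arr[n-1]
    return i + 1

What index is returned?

pivot=1, i=-1
j=0: 3>1, skip
j=1: 3>1, skip
j=2: 1≤1, i=0, swap(0,2) ⇒ 1 3 3 3 3 3 3 3 2 1
j=3: 3>1, skip
j=4: 3>1, skip
j=5: 3>1, skip
j=6: 3>1, skip
j=7: 3>1, skip
j=8: 2>1, skip
swap(1,9) ⇒ 1 1 3 3 3 3 3 3 2 3; return 1

1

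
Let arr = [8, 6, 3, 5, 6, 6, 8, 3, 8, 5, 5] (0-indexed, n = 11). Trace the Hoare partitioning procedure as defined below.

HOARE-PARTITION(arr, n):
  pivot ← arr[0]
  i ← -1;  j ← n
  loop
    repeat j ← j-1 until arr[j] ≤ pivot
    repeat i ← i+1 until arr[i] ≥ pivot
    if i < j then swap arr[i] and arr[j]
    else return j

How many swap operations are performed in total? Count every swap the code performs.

pivot = arr[0] = 8; i = -1, j = 11
j→10 (arr[10]=5≤8), i→0 (arr[0]=8≥8); i<j, swap → [5, 6, 3, 5, 6, 6, 8, 3, 8, 5, 8]
j→9 (arr[9]=5≤8), i→6 (arr[6]=8≥8); i<j, swap → [5, 6, 3, 5, 6, 6, 5, 3, 8, 8, 8]
j→8, i→8; i≥j, return j=8. arr = [5, 6, 3, 5, 6, 6, 5, 3, 8, 8, 8]

2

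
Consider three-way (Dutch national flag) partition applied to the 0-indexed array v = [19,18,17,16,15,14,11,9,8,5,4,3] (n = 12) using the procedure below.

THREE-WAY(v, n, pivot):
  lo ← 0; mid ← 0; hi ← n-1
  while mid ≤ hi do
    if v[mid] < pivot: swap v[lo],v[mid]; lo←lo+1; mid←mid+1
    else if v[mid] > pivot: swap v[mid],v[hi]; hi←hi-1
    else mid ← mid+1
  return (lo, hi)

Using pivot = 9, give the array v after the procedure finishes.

lo=0 mid=0 hi=11
19>9: swap(0,11), hi=10 ⇒ [3,18,17,16,15,14,11,9,8,5,4,19]
3<9: swap(0,0), lo=1 mid=1 ⇒ [3,18,17,16,15,14,11,9,8,5,4,19]
18>9: swap(1,10), hi=9 ⇒ [3,4,17,16,15,14,11,9,8,5,18,19]
4<9: swap(1,1), lo=2 mid=2 ⇒ [3,4,17,16,15,14,11,9,8,5,18,19]
17>9: swap(2,9), hi=8 ⇒ [3,4,5,16,15,14,11,9,8,17,18,19]
5<9: swap(2,2), lo=3 mid=3 ⇒ [3,4,5,16,15,14,11,9,8,17,18,19]
16>9: swap(3,8), hi=7 ⇒ [3,4,5,8,15,14,11,9,16,17,18,19]
8<9: swap(3,3), lo=4 mid=4 ⇒ [3,4,5,8,15,14,11,9,16,17,18,19]
15>9: swap(4,7), hi=6 ⇒ [3,4,5,8,9,14,11,15,16,17,18,19]
9=9: mid=5
14>9: swap(5,6), hi=5 ⇒ [3,4,5,8,9,11,14,15,16,17,18,19]
11>9: swap(5,5), hi=4 ⇒ [3,4,5,8,9,11,14,15,16,17,18,19]
done. lo=4 hi=4; v=[3,4,5,8,9,11,14,15,16,17,18,19]

[3,4,5,8,9,11,14,15,16,17,18,19]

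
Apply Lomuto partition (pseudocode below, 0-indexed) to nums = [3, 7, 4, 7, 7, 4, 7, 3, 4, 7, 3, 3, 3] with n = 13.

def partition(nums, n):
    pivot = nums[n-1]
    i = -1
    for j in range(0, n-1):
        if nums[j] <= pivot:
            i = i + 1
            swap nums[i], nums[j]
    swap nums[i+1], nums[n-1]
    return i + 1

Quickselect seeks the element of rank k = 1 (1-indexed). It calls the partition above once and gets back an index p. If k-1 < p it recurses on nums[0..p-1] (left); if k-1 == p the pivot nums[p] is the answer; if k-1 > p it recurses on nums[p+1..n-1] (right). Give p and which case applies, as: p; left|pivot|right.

4; left

pivot=3, i=-1
j=0: 3≤3, i=0, swap(0,0) ⇒ [3, 7, 4, 7, 7, 4, 7, 3, 4, 7, 3, 3, 3]
j=1: 7>3, skip
j=2: 4>3, skip
j=3: 7>3, skip
j=4: 7>3, skip
j=5: 4>3, skip
j=6: 7>3, skip
j=7: 3≤3, i=1, swap(1,7) ⇒ [3, 3, 4, 7, 7, 4, 7, 7, 4, 7, 3, 3, 3]
j=8: 4>3, skip
j=9: 7>3, skip
j=10: 3≤3, i=2, swap(2,10) ⇒ [3, 3, 3, 7, 7, 4, 7, 7, 4, 7, 4, 3, 3]
j=11: 3≤3, i=3, swap(3,11) ⇒ [3, 3, 3, 3, 7, 4, 7, 7, 4, 7, 4, 7, 3]
swap(4,12) ⇒ [3, 3, 3, 3, 3, 4, 7, 7, 4, 7, 4, 7, 7]; return 4
p = 4; k-1 = 0 < 4 ⇒ left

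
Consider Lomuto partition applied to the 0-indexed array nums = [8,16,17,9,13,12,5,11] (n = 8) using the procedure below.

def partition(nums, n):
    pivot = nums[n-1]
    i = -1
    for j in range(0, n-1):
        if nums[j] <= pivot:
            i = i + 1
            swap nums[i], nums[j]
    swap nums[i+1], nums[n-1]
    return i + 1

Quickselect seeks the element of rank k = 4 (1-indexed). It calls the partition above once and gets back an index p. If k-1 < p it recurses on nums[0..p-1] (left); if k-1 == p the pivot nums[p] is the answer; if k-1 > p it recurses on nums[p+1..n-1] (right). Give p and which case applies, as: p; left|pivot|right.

3; pivot

pivot=11, i=-1
j=0: 8≤11, i=0, swap(0,0) ⇒ [8,16,17,9,13,12,5,11]
j=1: 16>11, skip
j=2: 17>11, skip
j=3: 9≤11, i=1, swap(1,3) ⇒ [8,9,17,16,13,12,5,11]
j=4: 13>11, skip
j=5: 12>11, skip
j=6: 5≤11, i=2, swap(2,6) ⇒ [8,9,5,16,13,12,17,11]
swap(3,7) ⇒ [8,9,5,11,13,12,17,16]; return 3
p = 3; k-1 = 3 == 3 ⇒ pivot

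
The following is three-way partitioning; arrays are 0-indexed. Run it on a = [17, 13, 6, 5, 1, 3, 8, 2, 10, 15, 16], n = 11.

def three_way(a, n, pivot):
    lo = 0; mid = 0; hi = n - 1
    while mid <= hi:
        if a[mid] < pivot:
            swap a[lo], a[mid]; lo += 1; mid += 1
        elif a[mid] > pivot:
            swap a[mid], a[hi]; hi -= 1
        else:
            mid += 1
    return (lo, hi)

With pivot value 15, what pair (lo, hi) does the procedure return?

(8, 8)

pivot = 15; lo=0, mid=0, hi=10
a[mid]=17>15: swap a[0],a[10]; hi=9 → [16, 13, 6, 5, 1, 3, 8, 2, 10, 15, 17]
a[mid]=16>15: swap a[0],a[9]; hi=8 → [15, 13, 6, 5, 1, 3, 8, 2, 10, 16, 17]
a[mid]=15=15: mid=1
a[mid]=13<15: swap a[0],a[1]; lo=1,mid=2 → [13, 15, 6, 5, 1, 3, 8, 2, 10, 16, 17]
a[mid]=6<15: swap a[1],a[2]; lo=2,mid=3 → [13, 6, 15, 5, 1, 3, 8, 2, 10, 16, 17]
a[mid]=5<15: swap a[2],a[3]; lo=3,mid=4 → [13, 6, 5, 15, 1, 3, 8, 2, 10, 16, 17]
a[mid]=1<15: swap a[3],a[4]; lo=4,mid=5 → [13, 6, 5, 1, 15, 3, 8, 2, 10, 16, 17]
a[mid]=3<15: swap a[4],a[5]; lo=5,mid=6 → [13, 6, 5, 1, 3, 15, 8, 2, 10, 16, 17]
a[mid]=8<15: swap a[5],a[6]; lo=6,mid=7 → [13, 6, 5, 1, 3, 8, 15, 2, 10, 16, 17]
a[mid]=2<15: swap a[6],a[7]; lo=7,mid=8 → [13, 6, 5, 1, 3, 8, 2, 15, 10, 16, 17]
a[mid]=10<15: swap a[7],a[8]; lo=8,mid=9 → [13, 6, 5, 1, 3, 8, 2, 10, 15, 16, 17]
end: lo=8, hi=8; a = [13, 6, 5, 1, 3, 8, 2, 10, 15, 16, 17]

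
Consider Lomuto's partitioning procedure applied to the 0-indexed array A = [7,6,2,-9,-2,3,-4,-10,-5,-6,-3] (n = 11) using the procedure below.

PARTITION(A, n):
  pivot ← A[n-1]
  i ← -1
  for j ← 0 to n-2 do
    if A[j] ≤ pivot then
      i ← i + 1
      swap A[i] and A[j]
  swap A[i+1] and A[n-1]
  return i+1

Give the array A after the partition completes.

pivot = A[10] = -3; i = -1
j=0: A[0]=7 > -3 → no swap
j=1: A[1]=6 > -3 → no swap
j=2: A[2]=2 > -3 → no swap
j=3: A[3]=-9 ≤ -3 → i=0, swap A[0],A[3] → [-9,6,2,7,-2,3,-4,-10,-5,-6,-3]
j=4: A[4]=-2 > -3 → no swap
j=5: A[5]=3 > -3 → no swap
j=6: A[6]=-4 ≤ -3 → i=1, swap A[1],A[6] → [-9,-4,2,7,-2,3,6,-10,-5,-6,-3]
j=7: A[7]=-10 ≤ -3 → i=2, swap A[2],A[7] → [-9,-4,-10,7,-2,3,6,2,-5,-6,-3]
j=8: A[8]=-5 ≤ -3 → i=3, swap A[3],A[8] → [-9,-4,-10,-5,-2,3,6,2,7,-6,-3]
j=9: A[9]=-6 ≤ -3 → i=4, swap A[4],A[9] → [-9,-4,-10,-5,-6,3,6,2,7,-2,-3]
final swap A[5],A[10] → [-9,-4,-10,-5,-6,-3,6,2,7,-2,3]; return 5

[-9,-4,-10,-5,-6,-3,6,2,7,-2,3]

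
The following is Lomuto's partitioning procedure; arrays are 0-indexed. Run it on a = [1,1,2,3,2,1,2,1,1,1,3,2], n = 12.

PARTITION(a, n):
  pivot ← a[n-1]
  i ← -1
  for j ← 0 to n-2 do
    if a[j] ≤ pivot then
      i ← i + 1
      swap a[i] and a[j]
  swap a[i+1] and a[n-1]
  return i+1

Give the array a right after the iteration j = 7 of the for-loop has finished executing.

[1,1,2,2,1,2,1,3,1,1,3,2]

pivot=2, i=-1
j=0: 1≤2, i=0, swap(0,0) ⇒ [1,1,2,3,2,1,2,1,1,1,3,2]
j=1: 1≤2, i=1, swap(1,1) ⇒ [1,1,2,3,2,1,2,1,1,1,3,2]
j=2: 2≤2, i=2, swap(2,2) ⇒ [1,1,2,3,2,1,2,1,1,1,3,2]
j=3: 3>2, skip
j=4: 2≤2, i=3, swap(3,4) ⇒ [1,1,2,2,3,1,2,1,1,1,3,2]
j=5: 1≤2, i=4, swap(4,5) ⇒ [1,1,2,2,1,3,2,1,1,1,3,2]
j=6: 2≤2, i=5, swap(5,6) ⇒ [1,1,2,2,1,2,3,1,1,1,3,2]
j=7: 1≤2, i=6, swap(6,7) ⇒ [1,1,2,2,1,2,1,3,1,1,3,2]
(after j=7) a = [1,1,2,2,1,2,1,3,1,1,3,2]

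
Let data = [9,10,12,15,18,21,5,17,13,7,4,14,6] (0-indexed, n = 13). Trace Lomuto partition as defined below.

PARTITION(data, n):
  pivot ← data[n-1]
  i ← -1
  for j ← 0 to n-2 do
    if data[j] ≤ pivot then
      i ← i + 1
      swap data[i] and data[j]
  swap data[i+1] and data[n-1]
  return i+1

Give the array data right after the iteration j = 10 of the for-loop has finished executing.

[5,4,12,15,18,21,9,17,13,7,10,14,6]

pivot = data[12] = 6; i = -1
j=0: data[0]=9 > 6 → no swap
j=1: data[1]=10 > 6 → no swap
j=2: data[2]=12 > 6 → no swap
j=3: data[3]=15 > 6 → no swap
j=4: data[4]=18 > 6 → no swap
j=5: data[5]=21 > 6 → no swap
j=6: data[6]=5 ≤ 6 → i=0, swap data[0],data[6] → [5,10,12,15,18,21,9,17,13,7,4,14,6]
j=7: data[7]=17 > 6 → no swap
j=8: data[8]=13 > 6 → no swap
j=9: data[9]=7 > 6 → no swap
j=10: data[10]=4 ≤ 6 → i=1, swap data[1],data[10] → [5,4,12,15,18,21,9,17,13,7,10,14,6]
(after j=10) data = [5,4,12,15,18,21,9,17,13,7,10,14,6]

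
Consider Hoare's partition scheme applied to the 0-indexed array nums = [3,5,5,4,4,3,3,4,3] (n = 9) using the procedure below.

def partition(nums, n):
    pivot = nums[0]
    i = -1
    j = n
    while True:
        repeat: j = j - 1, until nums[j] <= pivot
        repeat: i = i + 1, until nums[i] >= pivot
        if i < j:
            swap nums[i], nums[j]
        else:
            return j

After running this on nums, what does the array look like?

[3,3,3,4,4,5,5,4,3]

pivot=3
j stops at 8 (3), i stops at 0 (3); swap ⇒ [3,5,5,4,4,3,3,4,3]
j stops at 6 (3), i stops at 1 (5); swap ⇒ [3,3,5,4,4,3,5,4,3]
j stops at 5 (3), i stops at 2 (5); swap ⇒ [3,3,3,4,4,5,5,4,3]
j stops at 2, i stops at 3; i≥j ⇒ return 2. nums=[3,3,3,4,4,5,5,4,3]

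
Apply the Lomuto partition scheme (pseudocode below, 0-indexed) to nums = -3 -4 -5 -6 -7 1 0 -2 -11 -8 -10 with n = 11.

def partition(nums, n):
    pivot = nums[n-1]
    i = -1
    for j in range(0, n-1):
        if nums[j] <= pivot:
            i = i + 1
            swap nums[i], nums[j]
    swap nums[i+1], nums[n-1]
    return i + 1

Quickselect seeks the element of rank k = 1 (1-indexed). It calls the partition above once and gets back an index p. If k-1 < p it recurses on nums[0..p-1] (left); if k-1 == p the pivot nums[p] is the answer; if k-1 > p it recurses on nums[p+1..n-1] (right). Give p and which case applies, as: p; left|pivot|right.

1; left

pivot=-10, i=-1
j=0: -3>-10, skip
j=1: -4>-10, skip
j=2: -5>-10, skip
j=3: -6>-10, skip
j=4: -7>-10, skip
j=5: 1>-10, skip
j=6: 0>-10, skip
j=7: -2>-10, skip
j=8: -11≤-10, i=0, swap(0,8) ⇒ -11 -4 -5 -6 -7 1 0 -2 -3 -8 -10
j=9: -8>-10, skip
swap(1,10) ⇒ -11 -10 -5 -6 -7 1 0 -2 -3 -8 -4; return 1
p = 1; k-1 = 0 < 1 ⇒ left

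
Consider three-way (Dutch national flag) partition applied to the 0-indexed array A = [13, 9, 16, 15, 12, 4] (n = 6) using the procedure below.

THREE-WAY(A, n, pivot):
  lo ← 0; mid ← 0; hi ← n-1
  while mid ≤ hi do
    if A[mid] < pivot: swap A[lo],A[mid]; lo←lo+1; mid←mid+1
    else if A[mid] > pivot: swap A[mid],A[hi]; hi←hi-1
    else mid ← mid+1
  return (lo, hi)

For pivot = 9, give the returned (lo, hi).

lo=0 mid=0 hi=5
13>9: swap(0,5), hi=4 ⇒ [4, 9, 16, 15, 12, 13]
4<9: swap(0,0), lo=1 mid=1 ⇒ [4, 9, 16, 15, 12, 13]
9=9: mid=2
16>9: swap(2,4), hi=3 ⇒ [4, 9, 12, 15, 16, 13]
12>9: swap(2,3), hi=2 ⇒ [4, 9, 15, 12, 16, 13]
15>9: swap(2,2), hi=1 ⇒ [4, 9, 15, 12, 16, 13]
done. lo=1 hi=1; A=[4, 9, 15, 12, 16, 13]

(1, 1)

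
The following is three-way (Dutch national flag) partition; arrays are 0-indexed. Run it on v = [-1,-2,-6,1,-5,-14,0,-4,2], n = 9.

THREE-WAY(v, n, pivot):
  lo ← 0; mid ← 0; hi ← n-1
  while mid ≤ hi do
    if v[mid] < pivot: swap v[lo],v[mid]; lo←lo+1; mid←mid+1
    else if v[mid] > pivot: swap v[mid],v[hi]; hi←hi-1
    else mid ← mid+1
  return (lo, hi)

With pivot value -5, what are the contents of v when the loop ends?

lo=0 mid=0 hi=8
-1>-5: swap(0,8), hi=7 ⇒ [2,-2,-6,1,-5,-14,0,-4,-1]
2>-5: swap(0,7), hi=6 ⇒ [-4,-2,-6,1,-5,-14,0,2,-1]
-4>-5: swap(0,6), hi=5 ⇒ [0,-2,-6,1,-5,-14,-4,2,-1]
0>-5: swap(0,5), hi=4 ⇒ [-14,-2,-6,1,-5,0,-4,2,-1]
-14<-5: swap(0,0), lo=1 mid=1 ⇒ [-14,-2,-6,1,-5,0,-4,2,-1]
-2>-5: swap(1,4), hi=3 ⇒ [-14,-5,-6,1,-2,0,-4,2,-1]
-5=-5: mid=2
-6<-5: swap(1,2), lo=2 mid=3 ⇒ [-14,-6,-5,1,-2,0,-4,2,-1]
1>-5: swap(3,3), hi=2 ⇒ [-14,-6,-5,1,-2,0,-4,2,-1]
done. lo=2 hi=2; v=[-14,-6,-5,1,-2,0,-4,2,-1]

[-14,-6,-5,1,-2,0,-4,2,-1]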